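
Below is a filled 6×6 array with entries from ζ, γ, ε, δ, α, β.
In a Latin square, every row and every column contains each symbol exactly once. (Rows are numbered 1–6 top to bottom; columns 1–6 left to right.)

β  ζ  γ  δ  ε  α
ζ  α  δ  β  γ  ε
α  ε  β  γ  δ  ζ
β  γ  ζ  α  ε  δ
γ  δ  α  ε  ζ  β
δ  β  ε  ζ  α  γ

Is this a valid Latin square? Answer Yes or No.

No

Every row is a permutation, but column 1 contains β twice (at rows 1 and 4).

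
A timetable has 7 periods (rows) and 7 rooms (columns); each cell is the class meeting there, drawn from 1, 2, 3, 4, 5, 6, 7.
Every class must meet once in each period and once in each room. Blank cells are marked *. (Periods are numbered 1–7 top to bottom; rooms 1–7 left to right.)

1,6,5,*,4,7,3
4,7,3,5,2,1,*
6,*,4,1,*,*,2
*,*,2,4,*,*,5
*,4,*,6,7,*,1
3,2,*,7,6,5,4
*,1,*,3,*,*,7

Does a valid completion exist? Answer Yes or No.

No

Period 5, room 3: period 5 together with room 3 already contain {1, 2, 3, 4, 5, 6, 7} — every symbol — so nothing can go there. The grid has no valid completion.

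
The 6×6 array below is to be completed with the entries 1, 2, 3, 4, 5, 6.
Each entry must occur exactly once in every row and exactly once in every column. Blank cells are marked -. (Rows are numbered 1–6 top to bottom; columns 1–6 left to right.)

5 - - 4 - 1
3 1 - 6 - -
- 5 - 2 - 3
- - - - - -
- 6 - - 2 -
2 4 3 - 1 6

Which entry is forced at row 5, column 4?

3

Row 6, column 4: row 6 has {1, 2, 3, 4, 6} and column 4 has {2, 4, 6}, leaving only 5.
Row 5, column 4 is narrowed to {1, 3}.
If it were 1, then row 4, column 5 would be left with no valid symbol.
So row 5, column 4 must be 3.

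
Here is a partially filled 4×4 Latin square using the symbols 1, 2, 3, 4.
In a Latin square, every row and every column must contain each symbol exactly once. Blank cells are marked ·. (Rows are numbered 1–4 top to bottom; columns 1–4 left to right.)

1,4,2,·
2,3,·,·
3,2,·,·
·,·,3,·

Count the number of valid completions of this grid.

2

Row 1, column 4: eliminating its row and column leaves {3}.
Row 2, column 3: eliminating its row and column leaves {1, 4}.
Row 2, column 4: eliminating its row and column leaves {1, 4}.
Row 3, column 3: eliminating its row and column leaves {1, 4}.
Row 3, column 4: eliminating its row and column leaves {1, 4}.
Row 4, column 1: eliminating its row and column leaves {4}.
Row 4, column 2: eliminating its row and column leaves {1}.
Row 4, column 4: eliminating its row and column leaves {1, 2, 4}.
Enumerating the assignments across these blanks that avoid any row or column repeat gives 2 completions.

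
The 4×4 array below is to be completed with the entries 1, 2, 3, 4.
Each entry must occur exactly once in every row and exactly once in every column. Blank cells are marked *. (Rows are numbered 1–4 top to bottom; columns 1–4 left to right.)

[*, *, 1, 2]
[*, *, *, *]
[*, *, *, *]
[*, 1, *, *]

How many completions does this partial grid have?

16

Row 1, column 1: eliminating its row and column leaves {3, 4}.
Row 1, column 2: eliminating its row and column leaves {3, 4}.
Row 2, column 1: eliminating its row and column leaves {1, 2, 3, 4}.
Row 2, column 2: eliminating its row and column leaves {2, 3, 4}.
Row 2, column 3: eliminating its row and column leaves {2, 3, 4}.
Row 2, column 4: eliminating its row and column leaves {1, 3, 4}.
Row 3, column 1: eliminating its row and column leaves {1, 2, 3, 4}.
Row 3, column 2: eliminating its row and column leaves {2, 3, 4}.
Row 3, column 3: eliminating its row and column leaves {2, 3, 4}.
Row 3, column 4: eliminating its row and column leaves {1, 3, 4}.
Row 4, column 1: eliminating its row and column leaves {2, 3, 4}.
Row 4, column 3: eliminating its row and column leaves {2, 3, 4}.
Row 4, column 4: eliminating its row and column leaves {3, 4}.
Enumerating the assignments across these blanks that avoid any row or column repeat gives 16 completions.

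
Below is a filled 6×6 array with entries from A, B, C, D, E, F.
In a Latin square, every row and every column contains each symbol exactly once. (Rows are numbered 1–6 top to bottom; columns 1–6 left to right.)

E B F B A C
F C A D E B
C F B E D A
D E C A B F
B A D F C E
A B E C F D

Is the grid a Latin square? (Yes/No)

No

Row 1 contains B twice (at columns 2 and 4), so it is not a permutation.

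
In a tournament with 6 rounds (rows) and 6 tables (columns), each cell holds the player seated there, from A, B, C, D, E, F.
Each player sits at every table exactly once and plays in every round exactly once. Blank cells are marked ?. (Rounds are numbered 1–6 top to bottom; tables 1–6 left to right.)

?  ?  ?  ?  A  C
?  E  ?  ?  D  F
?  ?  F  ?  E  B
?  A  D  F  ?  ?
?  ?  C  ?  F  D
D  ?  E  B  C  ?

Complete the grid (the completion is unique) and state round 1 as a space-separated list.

F D B E A C

Round 1, table 3: round 1 has {A, C} and table 3 has {C, D, E, F}, leaving only B.
Round 2, table 3: round 2 has {D, E, F} and table 3 has {B, C, D, E, F}, leaving only A.
Round 2, table 4: round 2 has {A, D, E, F} and table 4 has {B, F}, leaving only C.
Round 2, table 1: round 2 has {A, C, D, E, F} and table 1 has {D}, leaving only B.
Round 4, table 5: round 4 has {A, D, F} and table 5 has {A, C, D, E, F}, leaving only B.
Round 4, table 6: round 4 has {A, B, D, F} and table 6 has {B, C, D, F}, leaving only E.
Round 4, table 1: round 4 has {A, B, D, E, F} and table 1 has {B, D}, leaving only C.
Round 3, table 1: round 3 has {B, E, F} and table 1 has {B, C, D}, leaving only A.
Round 3, table 4: round 3 has {A, B, E, F} and table 4 has {B, C, F}, leaving only D.
Round 1, table 4: round 1 has {A, B, C} and table 4 has {B, C, D, F}, leaving only E.
Round 1, table 1: round 1 has {A, B, C, E} and table 1 has {A, B, C, D}, leaving only F.
Round 1, table 2: round 1 has {A, B, C, E, F} and table 2 has {A, E}, leaving only D.
So round 1 reads: F D B E A C.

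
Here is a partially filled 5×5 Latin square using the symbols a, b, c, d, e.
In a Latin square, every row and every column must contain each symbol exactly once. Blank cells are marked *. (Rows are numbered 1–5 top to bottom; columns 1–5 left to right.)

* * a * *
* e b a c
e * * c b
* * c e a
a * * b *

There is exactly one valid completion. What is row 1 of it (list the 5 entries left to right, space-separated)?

c b a d e

Row 1, column 4: row 1 has {a} and column 4 has {a, b, c, e}, leaving only d.
Row 1, column 5: row 1 has {a, d} and column 5 has {a, b, c}, leaving only e.
Row 2, column 1: row 2 has {a, b, c, e} and column 1 has {a, e}, leaving only d.
Row 3, column 3: row 3 has {b, c, e} and column 3 has {a, b, c}, leaving only d.
Row 3, column 2: row 3 has {b, c, d, e} and column 2 has {e}, leaving only a.
Row 4, column 1: row 4 has {a, c, e} and column 1 has {a, d, e}, leaving only b.
Row 1, column 1: row 1 has {a, d, e} and column 1 has {a, b, d, e}, leaving only c.
Row 1, column 2: row 1 has {a, c, d, e} and column 2 has {a, e}, leaving only b.
So row 1 reads: c b a d e.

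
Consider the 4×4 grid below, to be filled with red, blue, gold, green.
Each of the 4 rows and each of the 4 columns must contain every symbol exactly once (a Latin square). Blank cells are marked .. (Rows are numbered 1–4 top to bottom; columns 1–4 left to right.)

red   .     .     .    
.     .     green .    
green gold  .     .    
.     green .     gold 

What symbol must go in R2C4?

blue

Row 1, column 2: row 1 has {red} and column 2 has {gold, green}, leaving only blue.
Row 1, column 3: row 1 has {red, blue} and column 3 has {green}, leaving only gold.
Row 1, column 4: row 1 has {red, blue, gold} and column 4 has {gold}, leaving only green.
Row 2, column 2: row 2 has {green} and column 2 has {blue, gold, green}, leaving only red.
Row 2 already has {red, green} and column 4 already has {gold, green}, so row 2, column 4 must be blue.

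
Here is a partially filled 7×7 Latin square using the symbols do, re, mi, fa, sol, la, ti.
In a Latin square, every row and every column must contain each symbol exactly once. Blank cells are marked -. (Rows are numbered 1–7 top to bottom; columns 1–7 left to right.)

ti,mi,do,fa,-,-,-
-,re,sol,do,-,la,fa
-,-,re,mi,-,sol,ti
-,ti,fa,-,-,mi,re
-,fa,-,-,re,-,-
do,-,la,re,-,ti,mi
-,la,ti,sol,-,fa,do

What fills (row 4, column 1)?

sol

Row 1, column 6: row 1 has {do, mi, fa, ti} and column 6 has {mi, fa, sol, la, ti}, leaving only re.
Row 2, column 1: row 2 has {do, re, fa, sol, la} and column 1 has {do, ti}, leaving only mi.
Row 2, column 5: row 2 has {do, re, mi, fa, sol, la} and column 5 has {re}, leaving only ti.
Row 3, column 2: row 3 has {re, mi, sol, ti} and column 2 has {re, mi, fa, la, ti}, leaving only do.
Row 4, column 4: row 4 has {re, mi, fa, ti} and column 4 has {do, re, mi, fa, sol}, leaving only la.
Row 4 already has {re, mi, fa, la, ti} and column 1 already has {do, mi, ti}, so row 4, column 1 must be sol.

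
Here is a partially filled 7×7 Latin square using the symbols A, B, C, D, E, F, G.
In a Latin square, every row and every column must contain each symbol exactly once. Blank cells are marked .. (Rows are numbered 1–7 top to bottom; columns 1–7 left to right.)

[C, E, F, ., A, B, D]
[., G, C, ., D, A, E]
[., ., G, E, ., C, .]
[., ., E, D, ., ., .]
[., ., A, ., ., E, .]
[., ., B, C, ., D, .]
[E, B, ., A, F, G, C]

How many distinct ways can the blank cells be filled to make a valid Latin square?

Row 1, column 4: eliminating its row and column leaves {G}.
Row 2, column 1: eliminating its row and column leaves {B, F}.
Row 2, column 4: eliminating its row and column leaves {B, F}.
Row 3, column 1: eliminating its row and column leaves {A, B, D, F}.
Row 3, column 2: eliminating its row and column leaves {A, D, F}.
Row 3, column 5: eliminating its row and column leaves {B}.
Row 3, column 7: eliminating its row and column leaves {A, B, F}.
Row 4, column 1: eliminating its row and column leaves {A, B, F, G}.
Row 4, column 2: eliminating its row and column leaves {A, C, F}.
Row 4, column 5: eliminating its row and column leaves {B, C, G}.
Row 4, column 6: eliminating its row and column leaves {F}.
Row 4, column 7: eliminating its row and column leaves {A, B, F, G}.
Row 5, column 1: eliminating its row and column leaves {B, D, F, G}.
Row 5, column 2: eliminating its row and column leaves {C, D, F}.
Row 5, column 4: eliminating its row and column leaves {B, F, G}.
Row 5, column 5: eliminating its row and column leaves {B, C, G}.
Row 5, column 7: eliminating its row and column leaves {B, F, G}.
Row 6, column 1: eliminating its row and column leaves {A, F, G}.
Row 6, column 2: eliminating its row and column leaves {A, F}.
Row 6, column 5: eliminating its row and column leaves {E, G}.
Row 6, column 7: eliminating its row and column leaves {A, F, G}.
Row 7, column 3: eliminating its row and column leaves {D}.
Enumerating the assignments across these blanks that avoid any row or column repeat gives 9 completions.

9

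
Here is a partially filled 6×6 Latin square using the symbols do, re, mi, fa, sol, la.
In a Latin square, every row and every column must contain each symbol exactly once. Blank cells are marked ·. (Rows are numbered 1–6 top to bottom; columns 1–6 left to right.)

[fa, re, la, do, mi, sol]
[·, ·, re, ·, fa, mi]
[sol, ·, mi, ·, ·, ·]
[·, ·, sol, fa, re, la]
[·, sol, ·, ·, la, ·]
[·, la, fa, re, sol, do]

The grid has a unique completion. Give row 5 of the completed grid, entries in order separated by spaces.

re sol do mi la fa

Row 5, column 3: row 5 has {sol, la} and column 3 has {re, mi, fa, sol, la}, leaving only do.
Row 5, column 4: row 5 has {do, sol, la} and column 4 has {do, re, fa}, leaving only mi.
Row 5, column 1: row 5 has {do, mi, sol, la} and column 1 has {fa, sol}, leaving only re.
Row 5, column 6: row 5 has {do, re, mi, sol, la} and column 6 has {do, mi, sol, la}, leaving only fa.
So row 5 reads: re sol do mi la fa.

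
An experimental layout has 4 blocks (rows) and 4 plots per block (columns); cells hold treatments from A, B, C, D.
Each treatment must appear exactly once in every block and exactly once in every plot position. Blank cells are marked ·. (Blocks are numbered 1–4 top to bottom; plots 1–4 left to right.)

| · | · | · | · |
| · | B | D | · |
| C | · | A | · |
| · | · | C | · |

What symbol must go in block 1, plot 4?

A

Block 1, plot 3: block 1 has {} and plot 3 has {A, C, D}, leaving only B.
Block 2, plot 1: block 2 has {B, D} and plot 1 has {C}, leaving only A.
Block 1, plot 1: block 1 has {B} and plot 1 has {A, C}, leaving only D.
Block 2, plot 4: block 2 has {A, B, D} and plot 4 has {}, leaving only C.
Block 1 already has {B, D} and plot 4 already has {C}, so block 1, plot 4 must be A.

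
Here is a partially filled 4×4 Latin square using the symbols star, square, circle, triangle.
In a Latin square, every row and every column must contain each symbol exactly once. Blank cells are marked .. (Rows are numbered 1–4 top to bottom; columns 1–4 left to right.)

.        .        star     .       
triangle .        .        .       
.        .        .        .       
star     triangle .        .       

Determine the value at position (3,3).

Row 3, column 3 is narrowed to {square, circle, triangle}.
If it were square, then row 4, column 3 would be left with no valid symbol.
If it were circle, then row 4, column 3 would be left with no valid symbol.
So row 3, column 3 must be triangle.

triangle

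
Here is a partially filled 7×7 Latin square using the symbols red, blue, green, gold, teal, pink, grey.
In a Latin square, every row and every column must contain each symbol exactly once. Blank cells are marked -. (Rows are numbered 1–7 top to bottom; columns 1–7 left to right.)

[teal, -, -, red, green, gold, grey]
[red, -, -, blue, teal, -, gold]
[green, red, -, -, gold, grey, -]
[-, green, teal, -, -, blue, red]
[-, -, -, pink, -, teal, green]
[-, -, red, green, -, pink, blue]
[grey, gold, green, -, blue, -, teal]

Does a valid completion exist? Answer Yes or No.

No

Row 7, column 4: row 7 together with column 4 already contain {red, blue, green, gold, teal, pink, grey} — every symbol — so nothing can go there. The grid has no valid completion.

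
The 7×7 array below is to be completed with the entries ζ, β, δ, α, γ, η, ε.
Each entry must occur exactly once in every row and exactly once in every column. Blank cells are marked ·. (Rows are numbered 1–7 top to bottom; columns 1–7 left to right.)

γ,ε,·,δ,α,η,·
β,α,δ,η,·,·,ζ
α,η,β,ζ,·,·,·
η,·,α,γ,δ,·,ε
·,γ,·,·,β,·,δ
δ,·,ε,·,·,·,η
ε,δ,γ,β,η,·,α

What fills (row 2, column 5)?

γ

Row 1, column 3: row 1 has {δ, α, γ, η, ε} and column 3 has {β, δ, α, γ, ε}, leaving only ζ.
Row 1, column 7: row 1 has {ζ, δ, α, γ, η, ε} and column 7 has {ζ, δ, α, η, ε}, leaving only β.
Row 3, column 7: row 3 has {ζ, β, α, η} and column 7 has {ζ, β, δ, α, η, ε}, leaving only γ.
Row 3, column 5: row 3 has {ζ, β, α, γ, η} and column 5 has {β, δ, α, η}, leaving only ε.
Row 2 already has {ζ, β, δ, α, η} and column 5 already has {β, δ, α, η, ε}, so row 2, column 5 must be γ.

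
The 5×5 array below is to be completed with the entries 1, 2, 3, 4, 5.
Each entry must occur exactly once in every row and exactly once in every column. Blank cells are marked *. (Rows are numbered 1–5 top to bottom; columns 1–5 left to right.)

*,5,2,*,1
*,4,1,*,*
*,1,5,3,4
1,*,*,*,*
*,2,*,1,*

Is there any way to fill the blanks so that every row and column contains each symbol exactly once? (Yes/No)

Yes

No row or column among the givens repeats a symbol, and propagating forced cells runs into no contradiction.
One valid completion exists (for instance, 3 5 2 4 1 / 5 4 1 2 3 / 2 1 5 3 4 / 1 3 4 5 2 / 4 2 3 1 5).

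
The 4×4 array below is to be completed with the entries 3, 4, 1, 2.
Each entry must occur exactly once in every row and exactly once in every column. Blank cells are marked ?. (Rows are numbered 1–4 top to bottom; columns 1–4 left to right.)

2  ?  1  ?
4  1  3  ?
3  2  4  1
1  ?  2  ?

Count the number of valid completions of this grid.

2

Row 1, column 2: eliminating its row and column leaves {3, 4}.
Row 1, column 4: eliminating its row and column leaves {3, 4}.
Row 2, column 4: eliminating its row and column leaves {2}.
Row 4, column 2: eliminating its row and column leaves {3, 4}.
Row 4, column 4: eliminating its row and column leaves {3, 4}.
Enumerating the assignments across these blanks that avoid any row or column repeat gives 2 completions.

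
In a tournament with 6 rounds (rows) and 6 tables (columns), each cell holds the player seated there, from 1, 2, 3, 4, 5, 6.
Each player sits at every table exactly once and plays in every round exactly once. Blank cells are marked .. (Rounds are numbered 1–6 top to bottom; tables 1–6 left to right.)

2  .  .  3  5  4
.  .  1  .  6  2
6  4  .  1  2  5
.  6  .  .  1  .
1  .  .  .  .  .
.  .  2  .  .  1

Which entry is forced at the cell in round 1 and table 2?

Round 1 already has {2, 3, 4, 5} and table 2 already has {4, 6}, so round 1, table 2 must be 1.

1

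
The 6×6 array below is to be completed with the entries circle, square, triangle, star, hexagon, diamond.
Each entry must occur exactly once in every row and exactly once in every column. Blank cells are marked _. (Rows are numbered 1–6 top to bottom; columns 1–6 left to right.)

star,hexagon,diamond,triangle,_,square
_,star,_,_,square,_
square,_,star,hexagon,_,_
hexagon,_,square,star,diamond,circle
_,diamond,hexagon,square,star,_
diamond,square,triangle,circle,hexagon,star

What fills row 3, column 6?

Row 1, column 5: row 1 has {square, triangle, star, hexagon, diamond} and column 5 has {square, star, hexagon, diamond}, leaving only circle.
Row 2, column 3: row 2 has {square, star} and column 3 has {square, triangle, star, hexagon, diamond}, leaving only circle.
Row 2, column 1: row 2 has {circle, square, star} and column 1 has {square, star, hexagon, diamond}, leaving only triangle.
Row 2, column 4: row 2 has {circle, square, triangle, star} and column 4 has {circle, square, triangle, star, hexagon}, leaving only diamond.
Row 2, column 6: row 2 has {circle, square, triangle, star, diamond} and column 6 has {circle, square, star}, leaving only hexagon.
Row 3, column 5: row 3 has {square, star, hexagon} and column 5 has {circle, square, star, hexagon, diamond}, leaving only triangle.
Row 3 already has {square, triangle, star, hexagon} and column 6 already has {circle, square, star, hexagon}, so row 3, column 6 must be diamond.

diamond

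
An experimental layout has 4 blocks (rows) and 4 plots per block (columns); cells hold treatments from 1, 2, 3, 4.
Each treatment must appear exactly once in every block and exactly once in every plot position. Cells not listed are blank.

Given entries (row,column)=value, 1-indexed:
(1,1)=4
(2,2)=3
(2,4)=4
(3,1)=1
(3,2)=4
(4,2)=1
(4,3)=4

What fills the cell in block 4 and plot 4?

2

Block 1, plot 2: block 1 has {4} and plot 2 has {1, 3, 4}, leaving only 2.
Block 2, plot 1: block 2 has {3, 4} and plot 1 has {1, 4}, leaving only 2.
Block 2, plot 3: block 2 has {2, 3, 4} and plot 3 has {4}, leaving only 1.
Block 1, plot 3: block 1 has {2, 4} and plot 3 has {1, 4}, leaving only 3.
Block 1, plot 4: block 1 has {2, 3, 4} and plot 4 has {4}, leaving only 1.
Block 3, plot 3: block 3 has {1, 4} and plot 3 has {1, 3, 4}, leaving only 2.
Block 3, plot 4: block 3 has {1, 2, 4} and plot 4 has {1, 4}, leaving only 3.
Block 4 already has {1, 4} and plot 4 already has {1, 3, 4}, so block 4, plot 4 must be 2.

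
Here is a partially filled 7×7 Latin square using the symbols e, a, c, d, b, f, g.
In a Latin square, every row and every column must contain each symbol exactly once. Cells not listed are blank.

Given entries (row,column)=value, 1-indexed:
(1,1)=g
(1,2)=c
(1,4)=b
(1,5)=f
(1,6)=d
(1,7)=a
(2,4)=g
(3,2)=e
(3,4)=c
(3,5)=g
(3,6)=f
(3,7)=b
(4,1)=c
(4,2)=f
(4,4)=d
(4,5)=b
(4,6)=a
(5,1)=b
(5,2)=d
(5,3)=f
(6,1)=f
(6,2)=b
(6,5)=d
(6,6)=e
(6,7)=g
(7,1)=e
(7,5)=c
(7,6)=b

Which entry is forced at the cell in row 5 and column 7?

Row 1, column 3: row 1 has {a, c, d, b, f, g} and column 3 has {f}, leaving only e.
Row 2, column 2: row 2 has {g} and column 2 has {e, c, d, b, f}, leaving only a.
Row 2, column 1: row 2 has {a, g} and column 1 has {e, c, b, f, g}, leaving only d.
Row 2, column 5: row 2 has {a, d, g} and column 5 has {c, d, b, f, g}, leaving only e.
Row 2, column 6: row 2 has {e, a, d, g} and column 6 has {e, a, d, b, f}, leaving only c.
Row 2, column 3: row 2 has {e, a, c, d, g} and column 3 has {e, f}, leaving only b.
Row 2, column 7: row 2 has {e, a, c, d, b, g} and column 7 has {a, b, g}, leaving only f.
Row 3, column 1: row 3 has {e, c, b, f, g} and column 1 has {e, c, d, b, f, g}, leaving only a.
Row 3, column 3: row 3 has {e, a, c, b, f, g} and column 3 has {e, b, f}, leaving only d.
Row 4, column 3: row 4 has {a, c, d, b, f} and column 3 has {e, d, b, f}, leaving only g.
Row 4, column 7: row 4 has {a, c, d, b, f, g} and column 7 has {a, b, f, g}, leaving only e.
Row 5 already has {d, b, f} and column 7 already has {e, a, b, f, g}, so row 5, column 7 must be c.

c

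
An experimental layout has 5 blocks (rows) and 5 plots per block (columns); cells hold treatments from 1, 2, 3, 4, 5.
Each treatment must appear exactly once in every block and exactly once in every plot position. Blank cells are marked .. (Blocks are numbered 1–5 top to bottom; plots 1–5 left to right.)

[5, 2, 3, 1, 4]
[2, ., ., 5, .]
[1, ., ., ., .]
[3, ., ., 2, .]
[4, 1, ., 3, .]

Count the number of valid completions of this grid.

Block 2, plot 2: eliminating its block and plot leaves {3, 4}.
Block 2, plot 3: eliminating its block and plot leaves {1, 4}.
Block 2, plot 5: eliminating its block and plot leaves {1, 3}.
Block 3, plot 2: eliminating its block and plot leaves {3, 4, 5}.
Block 3, plot 3: eliminating its block and plot leaves {2, 4, 5}.
Block 3, plot 4: eliminating its block and plot leaves {4}.
Block 3, plot 5: eliminating its block and plot leaves {2, 3, 5}.
Block 4, plot 2: eliminating its block and plot leaves {4, 5}.
Block 4, plot 3: eliminating its block and plot leaves {1, 4, 5}.
Block 4, plot 5: eliminating its block and plot leaves {1, 5}.
Block 5, plot 3: eliminating its block and plot leaves {2, 5}.
Block 5, plot 5: eliminating its block and plot leaves {2, 5}.
Enumerating the assignments across these blanks that avoid any block or plot repeat gives 3 completions.

3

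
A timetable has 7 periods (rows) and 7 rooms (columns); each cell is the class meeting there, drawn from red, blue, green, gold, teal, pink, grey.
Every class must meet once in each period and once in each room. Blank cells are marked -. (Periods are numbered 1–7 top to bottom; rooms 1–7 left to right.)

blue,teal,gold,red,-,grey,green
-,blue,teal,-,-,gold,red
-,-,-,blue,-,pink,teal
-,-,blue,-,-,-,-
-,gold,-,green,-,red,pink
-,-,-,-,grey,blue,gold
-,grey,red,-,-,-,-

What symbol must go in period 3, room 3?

green

Period 1, room 5: period 1 has {red, blue, green, gold, teal, grey} and room 5 has {grey}, leaving only pink.
Period 2, room 5: period 2 has {red, blue, gold, teal} and room 5 has {pink, grey}, leaving only green.
Period 4, room 7: period 4 has {blue} and room 7 has {red, green, gold, teal, pink}, leaving only grey.
Period 5, room 3: period 5 has {red, green, gold, pink} and room 3 has {red, blue, gold, teal}, leaving only grey.
Period 3 already has {blue, teal, pink} and room 3 already has {red, blue, gold, teal, grey}, so period 3, room 3 must be green.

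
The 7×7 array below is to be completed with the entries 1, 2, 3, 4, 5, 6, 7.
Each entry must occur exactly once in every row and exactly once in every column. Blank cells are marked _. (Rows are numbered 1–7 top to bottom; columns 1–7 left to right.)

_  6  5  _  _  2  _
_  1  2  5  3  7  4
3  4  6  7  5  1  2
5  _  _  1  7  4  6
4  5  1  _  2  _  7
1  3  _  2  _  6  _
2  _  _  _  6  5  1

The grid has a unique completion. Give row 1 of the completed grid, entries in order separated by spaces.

Row 1, column 1: row 1 has {2, 5, 6} and column 1 has {1, 2, 3, 4, 5}, leaving only 7.
Row 1, column 7: row 1 has {2, 5, 6, 7} and column 7 has {1, 2, 4, 6, 7}, leaving only 3.
Row 1, column 4: row 1 has {2, 3, 5, 6, 7} and column 4 has {1, 2, 5, 7}, leaving only 4.
Row 1, column 5: row 1 has {2, 3, 4, 5, 6, 7} and column 5 has {2, 3, 5, 6, 7}, leaving only 1.
So row 1 reads: 7 6 5 4 1 2 3.

7 6 5 4 1 2 3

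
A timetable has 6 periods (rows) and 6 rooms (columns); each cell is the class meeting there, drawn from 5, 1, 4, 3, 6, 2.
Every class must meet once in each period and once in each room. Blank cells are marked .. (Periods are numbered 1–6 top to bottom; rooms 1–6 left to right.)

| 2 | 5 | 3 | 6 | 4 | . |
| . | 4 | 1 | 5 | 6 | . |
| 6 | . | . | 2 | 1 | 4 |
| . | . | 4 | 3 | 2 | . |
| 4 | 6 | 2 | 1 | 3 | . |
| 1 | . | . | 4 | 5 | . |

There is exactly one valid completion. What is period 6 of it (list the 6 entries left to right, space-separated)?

1 2 6 4 5 3

Period 6, room 3: period 6 has {5, 1, 4} and room 3 has {1, 4, 3, 2}, leaving only 6.
Period 1, room 6: period 1 has {5, 4, 3, 6, 2} and room 6 has {4}, leaving only 1.
Period 2, room 1: period 2 has {5, 1, 4, 6} and room 1 has {1, 4, 6, 2}, leaving only 3.
Period 2, room 6: period 2 has {5, 1, 4, 3, 6} and room 6 has {1, 4}, leaving only 2.
Period 6, room 6: period 6 has {5, 1, 4, 6} and room 6 has {1, 4, 2}, leaving only 3.
Period 6, room 2: period 6 has {5, 1, 4, 3, 6} and room 2 has {5, 4, 6}, leaving only 2.
So period 6 reads: 1 2 6 4 5 3.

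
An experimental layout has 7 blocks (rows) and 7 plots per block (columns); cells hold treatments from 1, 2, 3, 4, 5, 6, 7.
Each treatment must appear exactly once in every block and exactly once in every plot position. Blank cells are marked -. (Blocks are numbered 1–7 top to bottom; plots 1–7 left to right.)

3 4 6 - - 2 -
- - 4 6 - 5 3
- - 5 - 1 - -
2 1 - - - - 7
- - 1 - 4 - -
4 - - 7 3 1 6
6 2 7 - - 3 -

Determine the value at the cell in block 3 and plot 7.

Block 2, plot 2: block 2 has {3, 4, 5, 6} and plot 2 has {1, 2, 4}, leaving only 7.
Block 2, plot 1: block 2 has {3, 4, 5, 6, 7} and plot 1 has {2, 3, 4, 6}, leaving only 1.
Block 2, plot 5: block 2 has {1, 3, 4, 5, 6, 7} and plot 5 has {1, 3, 4}, leaving only 2.
Block 3, plot 1: block 3 has {1, 5} and plot 1 has {1, 2, 3, 4, 6}, leaving only 7.
Block 4, plot 3: block 4 has {1, 2, 7} and plot 3 has {1, 4, 5, 6, 7}, leaving only 3.
Block 5, plot 1: block 5 has {1, 4} and plot 1 has {1, 2, 3, 4, 6, 7}, leaving only 5.
Block 5, plot 7: block 5 has {1, 4, 5} and plot 7 has {3, 6, 7}, leaving only 2.
Block 3 already has {1, 5, 7} and plot 7 already has {2, 3, 6, 7}, so block 3, plot 7 must be 4.

4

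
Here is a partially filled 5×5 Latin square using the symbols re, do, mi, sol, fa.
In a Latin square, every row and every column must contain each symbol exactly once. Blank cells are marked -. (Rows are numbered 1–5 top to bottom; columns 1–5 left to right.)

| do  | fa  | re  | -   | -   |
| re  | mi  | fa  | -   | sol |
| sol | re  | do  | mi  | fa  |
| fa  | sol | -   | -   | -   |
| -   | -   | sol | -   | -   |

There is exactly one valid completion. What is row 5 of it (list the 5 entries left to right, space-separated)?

mi do sol fa re

Row 5, column 1: row 5 has {sol} and column 1 has {re, do, sol, fa}, leaving only mi.
Row 5, column 2: row 5 has {mi, sol} and column 2 has {re, mi, sol, fa}, leaving only do.
Row 5, column 5: row 5 has {do, mi, sol} and column 5 has {sol, fa}, leaving only re.
Row 5, column 4: row 5 has {re, do, mi, sol} and column 4 has {mi}, leaving only fa.
So row 5 reads: mi do sol fa re.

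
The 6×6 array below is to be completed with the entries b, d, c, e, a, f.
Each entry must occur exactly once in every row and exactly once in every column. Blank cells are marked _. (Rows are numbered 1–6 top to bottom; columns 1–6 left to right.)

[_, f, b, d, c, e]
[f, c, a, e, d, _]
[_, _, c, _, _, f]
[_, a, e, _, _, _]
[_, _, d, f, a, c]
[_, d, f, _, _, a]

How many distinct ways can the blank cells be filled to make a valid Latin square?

Row 1, column 1: eliminating its row and column leaves {a}.
Row 2, column 6: eliminating its row and column leaves {b}.
Row 3, column 1: eliminating its row and column leaves {b, d, e, a}.
Row 3, column 2: eliminating its row and column leaves {b, e}.
Row 3, column 4: eliminating its row and column leaves {b, a}.
Row 3, column 5: eliminating its row and column leaves {b, e}.
Row 4, column 1: eliminating its row and column leaves {b, d, c}.
Row 4, column 4: eliminating its row and column leaves {b, c}.
Row 4, column 5: eliminating its row and column leaves {b, f}.
Row 4, column 6: eliminating its row and column leaves {b, d}.
Row 5, column 1: eliminating its row and column leaves {b, e}.
Row 5, column 2: eliminating its row and column leaves {b, e}.
Row 6, column 1: eliminating its row and column leaves {b, c, e}.
Row 6, column 4: eliminating its row and column leaves {b, c}.
Row 6, column 5: eliminating its row and column leaves {b, e}.
Enumerating the assignments across these blanks that avoid any row or column repeat gives 3 completions.

3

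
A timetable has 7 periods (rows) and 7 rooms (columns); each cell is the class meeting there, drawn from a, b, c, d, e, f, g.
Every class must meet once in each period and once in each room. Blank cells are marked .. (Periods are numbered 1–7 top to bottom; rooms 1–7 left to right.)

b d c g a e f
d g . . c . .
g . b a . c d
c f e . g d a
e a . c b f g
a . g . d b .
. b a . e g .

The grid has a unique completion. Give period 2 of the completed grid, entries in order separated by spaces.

Period 2, room 3: period 2 has {c, d, g} and room 3 has {a, b, c, e, g}, leaving only f.
Period 2, room 6: period 2 has {c, d, f, g} and room 6 has {b, c, d, e, f, g}, leaving only a.
Period 3, room 2: period 3 has {a, b, c, d, g} and room 2 has {a, b, d, f, g}, leaving only e.
Period 3, room 5: period 3 has {a, b, c, d, e, g} and room 5 has {a, b, c, d, e, g}, leaving only f.
Period 4, room 4: period 4 has {a, c, d, e, f, g} and room 4 has {a, c, g}, leaving only b.
Period 2, room 4: period 2 has {a, c, d, f, g} and room 4 has {a, b, c, g}, leaving only e.
Period 2, room 7: period 2 has {a, c, d, e, f, g} and room 7 has {a, d, f, g}, leaving only b.
So period 2 reads: d g f e c a b.

d g f e c a b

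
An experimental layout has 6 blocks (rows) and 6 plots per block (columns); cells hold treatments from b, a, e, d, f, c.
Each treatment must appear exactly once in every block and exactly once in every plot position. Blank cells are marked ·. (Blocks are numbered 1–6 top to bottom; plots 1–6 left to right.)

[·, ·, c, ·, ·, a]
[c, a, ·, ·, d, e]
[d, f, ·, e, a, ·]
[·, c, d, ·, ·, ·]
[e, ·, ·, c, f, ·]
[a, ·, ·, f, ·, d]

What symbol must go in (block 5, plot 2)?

d

Block 2, plot 4: block 2 has {a, e, d, c} and plot 4 has {e, f, c}, leaving only b.
Block 1, plot 4: block 1 has {a, c} and plot 4 has {b, e, f, c}, leaving only d.
Block 2, plot 3: block 2 has {b, a, e, d, c} and plot 3 has {d, c}, leaving only f.
Block 3, plot 3: block 3 has {a, e, d, f} and plot 3 has {d, f, c}, leaving only b.
Block 3, plot 6: block 3 has {b, a, e, d, f} and plot 6 has {a, e, d}, leaving only c.
Block 4, plot 4: block 4 has {d, c} and plot 4 has {b, e, d, f, c}, leaving only a.
Block 5, plot 3: block 5 has {e, f, c} and plot 3 has {b, d, f, c}, leaving only a.
Block 5, plot 6: block 5 has {a, e, f, c} and plot 6 has {a, e, d, c}, leaving only b.
Block 5 already has {b, a, e, f, c} and plot 2 already has {a, f, c}, so block 5, plot 2 must be d.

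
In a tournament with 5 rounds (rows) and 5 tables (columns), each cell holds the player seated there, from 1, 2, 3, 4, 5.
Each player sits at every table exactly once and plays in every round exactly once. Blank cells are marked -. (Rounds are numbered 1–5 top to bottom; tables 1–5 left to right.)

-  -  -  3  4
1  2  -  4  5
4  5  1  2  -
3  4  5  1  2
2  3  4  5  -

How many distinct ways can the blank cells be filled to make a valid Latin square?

1

Round 1, table 1: eliminating its round and table leaves {5}.
Round 1, table 2: eliminating its round and table leaves {1}.
Round 1, table 3: eliminating its round and table leaves {2}.
Round 2, table 3: eliminating its round and table leaves {3}.
Round 3, table 5: eliminating its round and table leaves {3}.
Round 5, table 5: eliminating its round and table leaves {1}.
Only one assignment across all blanks avoids any round or table repeat, giving 1 completion.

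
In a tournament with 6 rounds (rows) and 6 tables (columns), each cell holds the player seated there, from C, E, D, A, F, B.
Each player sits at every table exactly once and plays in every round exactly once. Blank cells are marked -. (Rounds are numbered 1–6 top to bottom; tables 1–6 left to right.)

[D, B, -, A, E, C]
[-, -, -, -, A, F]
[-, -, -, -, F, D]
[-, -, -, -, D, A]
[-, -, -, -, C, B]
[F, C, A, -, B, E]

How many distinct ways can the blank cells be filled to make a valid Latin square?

Round 1, table 3: eliminating its round and table leaves {F}.
Round 2, table 1: eliminating its round and table leaves {C, E, B}.
Round 2, table 2: eliminating its round and table leaves {E, D}.
Round 2, table 3: eliminating its round and table leaves {C, E, D, B}.
Round 2, table 4: eliminating its round and table leaves {C, E, D, B}.
Round 3, table 1: eliminating its round and table leaves {C, E, A, B}.
Round 3, table 2: eliminating its round and table leaves {E, A}.
Round 3, table 3: eliminating its round and table leaves {C, E, B}.
Round 3, table 4: eliminating its round and table leaves {C, E, B}.
Round 4, table 1: eliminating its round and table leaves {C, E, B}.
Round 4, table 2: eliminating its round and table leaves {E, F}.
Round 4, table 3: eliminating its round and table leaves {C, E, F, B}.
Round 4, table 4: eliminating its round and table leaves {C, E, F, B}.
Round 5, table 1: eliminating its round and table leaves {E, A}.
Round 5, table 2: eliminating its round and table leaves {E, D, A, F}.
Round 5, table 3: eliminating its round and table leaves {E, D, F}.
Round 5, table 4: eliminating its round and table leaves {E, D, F}.
Round 6, table 4: eliminating its round and table leaves {D}.
Enumerating the assignments across these blanks that avoid any round or table repeat gives 24 completions.

24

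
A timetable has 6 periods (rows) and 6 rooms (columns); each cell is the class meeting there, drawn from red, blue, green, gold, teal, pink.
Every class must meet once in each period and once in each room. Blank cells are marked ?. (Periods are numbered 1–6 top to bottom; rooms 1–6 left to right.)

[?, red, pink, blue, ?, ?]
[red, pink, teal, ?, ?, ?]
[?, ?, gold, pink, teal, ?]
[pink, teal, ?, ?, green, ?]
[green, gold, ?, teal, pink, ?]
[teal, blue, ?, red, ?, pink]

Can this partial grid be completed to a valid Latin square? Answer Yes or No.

Period 1, room 1: period 1 has {red, blue, pink} and room 1 has {red, green, teal, pink}, so it must be gold.
Now period 1, room 5: period 1 together with room 5 already contain {red, blue, green, gold, teal, pink} — every symbol — so nothing can go there. The grid has no valid completion.

No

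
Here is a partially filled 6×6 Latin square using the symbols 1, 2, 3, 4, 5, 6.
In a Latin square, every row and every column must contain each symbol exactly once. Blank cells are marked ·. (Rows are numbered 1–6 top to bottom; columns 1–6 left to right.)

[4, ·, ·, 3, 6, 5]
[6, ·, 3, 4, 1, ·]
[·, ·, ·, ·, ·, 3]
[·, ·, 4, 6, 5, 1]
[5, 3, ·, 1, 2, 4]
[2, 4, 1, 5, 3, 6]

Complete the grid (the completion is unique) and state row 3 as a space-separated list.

Row 3, column 1: row 3 has {3} and column 1 has {2, 4, 5, 6}, leaving only 1.
Row 3, column 4: row 3 has {1, 3} and column 4 has {1, 3, 4, 5, 6}, leaving only 2.
Row 3, column 5: row 3 has {1, 2, 3} and column 5 has {1, 2, 3, 5, 6}, leaving only 4.
Row 1, column 3: row 1 has {3, 4, 5, 6} and column 3 has {1, 3, 4}, leaving only 2.
Row 1, column 2: row 1 has {2, 3, 4, 5, 6} and column 2 has {3, 4}, leaving only 1.
Row 2, column 6: row 2 has {1, 3, 4, 6} and column 6 has {1, 3, 4, 5, 6}, leaving only 2.
Row 2, column 2: row 2 has {1, 2, 3, 4, 6} and column 2 has {1, 3, 4}, leaving only 5.
Row 3, column 2: row 3 has {1, 2, 3, 4} and column 2 has {1, 3, 4, 5}, leaving only 6.
Row 3, column 3: row 3 has {1, 2, 3, 4, 6} and column 3 has {1, 2, 3, 4}, leaving only 5.
So row 3 reads: 1 6 5 2 4 3.

1 6 5 2 4 3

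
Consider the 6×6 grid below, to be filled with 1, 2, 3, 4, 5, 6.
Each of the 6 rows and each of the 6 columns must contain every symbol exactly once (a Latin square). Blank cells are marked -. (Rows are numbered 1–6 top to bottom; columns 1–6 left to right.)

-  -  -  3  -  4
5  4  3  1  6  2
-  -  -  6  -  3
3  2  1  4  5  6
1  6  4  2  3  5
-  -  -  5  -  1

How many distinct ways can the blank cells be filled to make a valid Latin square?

4

Row 1, column 1: eliminating its row and column leaves {2, 6}.
Row 1, column 2: eliminating its row and column leaves {1, 5}.
Row 1, column 3: eliminating its row and column leaves {2, 5, 6}.
Row 1, column 5: eliminating its row and column leaves {1, 2}.
Row 3, column 1: eliminating its row and column leaves {2, 4}.
Row 3, column 2: eliminating its row and column leaves {1, 5}.
Row 3, column 3: eliminating its row and column leaves {2, 5}.
Row 3, column 5: eliminating its row and column leaves {1, 2, 4}.
Row 6, column 1: eliminating its row and column leaves {2, 4, 6}.
Row 6, column 2: eliminating its row and column leaves {3}.
Row 6, column 3: eliminating its row and column leaves {2, 6}.
Row 6, column 5: eliminating its row and column leaves {2, 4}.
Enumerating the assignments across these blanks that avoid any row or column repeat gives 4 completions.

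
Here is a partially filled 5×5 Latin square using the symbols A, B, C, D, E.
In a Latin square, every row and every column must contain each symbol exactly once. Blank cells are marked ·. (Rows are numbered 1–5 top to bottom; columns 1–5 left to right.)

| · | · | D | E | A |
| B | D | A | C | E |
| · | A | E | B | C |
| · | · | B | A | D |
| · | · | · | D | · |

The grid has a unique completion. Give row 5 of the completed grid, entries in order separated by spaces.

A E C D B

Row 5, column 3: row 5 has {D} and column 3 has {A, B, D, E}, leaving only C.
Row 5, column 5: row 5 has {C, D} and column 5 has {A, C, D, E}, leaving only B.
Row 5, column 2: row 5 has {B, C, D} and column 2 has {A, D}, leaving only E.
Row 5, column 1: row 5 has {B, C, D, E} and column 1 has {B}, leaving only A.
So row 5 reads: A E C D B.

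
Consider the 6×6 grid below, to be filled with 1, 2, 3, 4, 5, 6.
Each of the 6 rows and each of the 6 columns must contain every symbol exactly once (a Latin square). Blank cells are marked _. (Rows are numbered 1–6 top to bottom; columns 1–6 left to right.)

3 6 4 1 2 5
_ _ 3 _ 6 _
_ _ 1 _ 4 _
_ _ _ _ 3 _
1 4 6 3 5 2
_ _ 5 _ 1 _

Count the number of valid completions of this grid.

Row 2, column 1: eliminating its row and column leaves {2, 4, 5}.
Row 2, column 2: eliminating its row and column leaves {1, 2, 5}.
Row 2, column 4: eliminating its row and column leaves {2, 4, 5}.
Row 2, column 6: eliminating its row and column leaves {1, 4}.
Row 3, column 1: eliminating its row and column leaves {2, 5, 6}.
Row 3, column 2: eliminating its row and column leaves {2, 3, 5}.
Row 3, column 4: eliminating its row and column leaves {2, 5, 6}.
Row 3, column 6: eliminating its row and column leaves {3, 6}.
Row 4, column 1: eliminating its row and column leaves {2, 4, 5, 6}.
Row 4, column 2: eliminating its row and column leaves {1, 2, 5}.
Row 4, column 3: eliminating its row and column leaves {2}.
Row 4, column 4: eliminating its row and column leaves {2, 4, 5, 6}.
Row 4, column 6: eliminating its row and column leaves {1, 4, 6}.
Row 6, column 1: eliminating its row and column leaves {2, 4, 6}.
Row 6, column 2: eliminating its row and column leaves {2, 3}.
Row 6, column 4: eliminating its row and column leaves {2, 4, 6}.
Row 6, column 6: eliminating its row and column leaves {3, 4, 6}.
Enumerating the assignments across these blanks that avoid any row or column repeat gives 20 completions.

20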